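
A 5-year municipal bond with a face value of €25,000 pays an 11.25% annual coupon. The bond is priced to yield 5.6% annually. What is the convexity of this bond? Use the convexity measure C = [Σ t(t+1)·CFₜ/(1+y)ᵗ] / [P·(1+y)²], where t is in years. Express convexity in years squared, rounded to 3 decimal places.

21.099

With y = 0.056:
  t   CF        PV=CF/(1+0.056)^t    t·PV        t(t+1)·PV
  1     2,812.50     2,663.3523     2,663.3523       5,326.7045
  2     2,812.50     2,522.1139     5,044.2278      15,132.6834
  3     2,812.50     2,388.3654     7,165.0963      28,660.3852
  4     2,812.50     2,261.7097     9,046.8388      45,234.1938
  5    27,812.50    21,179.7309   105,898.6544     635,391.9262
  Σ                 31,015.2722   129,818.1695     729,745.8931
P = 31,015.2722.
Convexity = Σ t(t+1)·PV / [P·(1+y)²] = 729,745.8931 / (31,015.2722 × 1.115136) = 21.09931.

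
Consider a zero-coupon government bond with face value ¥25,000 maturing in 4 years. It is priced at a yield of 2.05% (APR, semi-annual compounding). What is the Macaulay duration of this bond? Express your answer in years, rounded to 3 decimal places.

A zero-coupon bond has a single cash flow at maturity, so its Macaulay duration equals its maturity: 4 years.
(Equivalently: 8 semi-annual periods ÷ 2 = 4 years.)

4.000 years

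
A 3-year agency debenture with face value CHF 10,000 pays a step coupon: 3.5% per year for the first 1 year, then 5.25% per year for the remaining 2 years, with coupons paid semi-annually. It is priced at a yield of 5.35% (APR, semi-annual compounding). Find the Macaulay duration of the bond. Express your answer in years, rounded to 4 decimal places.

Periodic yield y = 0.02675. Discount each cash flow and weight by its period:
  t   CF        PV=CF/(1+0.02675)^t    t·PV
  1       175.00       170.4407       170.4407
  2       175.00       166.0002       332.0004
  3       262.50       242.5131       727.5392
  4       262.50       236.1949       944.7795
  5       262.50       230.0413     1,150.2063
  6    10,262.50     8,759.2092    52,555.2554
  Σ                  9,804.3994    55,880.2216
Price P = Σ PV = 9,804.3994.
Macaulay duration = Σ(t·PV) / P = 55,880.2216 / 9,804.3994 = 5.69950 half-year periods.
In years: 5.69950 / 2 = 2.84975 years.

2.8498 years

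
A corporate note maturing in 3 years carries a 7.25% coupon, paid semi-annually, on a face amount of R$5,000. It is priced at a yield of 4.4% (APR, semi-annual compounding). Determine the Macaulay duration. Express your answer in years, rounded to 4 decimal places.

Periodic yield y = 0.022. Discount each cash flow and weight by its period:
  t   CF        PV=CF/(1+0.022)^t    t·PV
  1       181.25       177.3483       177.3483
  2       181.25       173.5307       347.0613
  3       181.25       169.7952       509.3855
  4       181.25       166.1401       664.5603
  5       181.25       162.5637       812.8184
  6     5,181.25     4,547.0442    27,282.2650
  Σ                  5,396.4221    29,793.4390
Price P = Σ PV = 5,396.4221.
Macaulay duration = Σ(t·PV) / P = 29,793.4390 / 5,396.4221 = 5.52096 half-year periods.
In years: 5.52096 / 2 = 2.76048 years.

2.7605 years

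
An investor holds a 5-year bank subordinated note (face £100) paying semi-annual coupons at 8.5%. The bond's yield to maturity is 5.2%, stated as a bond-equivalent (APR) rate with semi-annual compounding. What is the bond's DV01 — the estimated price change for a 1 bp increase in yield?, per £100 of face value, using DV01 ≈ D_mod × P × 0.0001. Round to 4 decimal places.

Periodic yield y = 0.026.
  t   CF        PV=CF/(1+0.026)^t    t·PV
  1         4.25         4.1423         4.1423
  2         4.25         4.0373         8.0747
  3         4.25         3.9350        11.8051
  4         4.25         3.8353        15.3412
  5         4.25         3.7381        18.6906
  6         4.25         3.6434        21.8603
  7         4.25         3.5511        24.8574
  8         4.25         3.4611        27.6885
  9         4.25         3.3734        30.3602
  10      104.25        80.6496       806.4964
  Σ                    114.3666       969.3167
P = 114.3666; D_Mac = 8.47552 half-year periods = 4.23776 yrs; D_mod = 4.13037 yrs.
DV01 ≈ 4.13037 × 114.3666 × 0.0001 = 0.047238.

£0.0472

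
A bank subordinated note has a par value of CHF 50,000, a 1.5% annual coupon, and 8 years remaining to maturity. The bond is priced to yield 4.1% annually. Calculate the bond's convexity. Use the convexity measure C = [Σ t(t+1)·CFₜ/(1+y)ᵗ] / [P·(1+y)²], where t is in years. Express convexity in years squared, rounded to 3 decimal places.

With y = 0.041:
  t   CF        PV=CF/(1+0.041)^t    t·PV        t(t+1)·PV
  1       750.00       720.4611       720.4611       1,440.9222
  2       750.00       692.0856     1,384.1712       4,152.5135
  3       750.00       664.8277     1,994.4830       7,977.9318
  4       750.00       638.6433     2,554.5731      12,772.8656
  5       750.00       613.4902     3,067.4509      18,404.7054
  6       750.00       589.3277     3,535.9665      24,751.7652
  7       750.00       566.1169     3,962.8186      31,702.5491
  8    50,750.00    36,798.5080   294,388.0640   2,649,492.5760
  Σ                 41,283.4605   311,607.9883   2,750,695.8288
P = 41,283.4605.
Convexity = Σ t(t+1)·PV / [P·(1+y)²] = 2,750,695.8288 / (41,283.4605 × 1.083681) = 61.48441.

61.484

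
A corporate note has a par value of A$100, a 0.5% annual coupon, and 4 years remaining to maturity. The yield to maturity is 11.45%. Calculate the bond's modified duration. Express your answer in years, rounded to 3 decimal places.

3.555 years

Periodic yield y = 0.1145. First find Macaulay duration:
  t   CF        PV=CF/(1+0.1145)^t    t·PV
  1         0.50         0.4486         0.4486
  2         0.50         0.4025         0.8051
  3         0.50         0.3612         1.0836
  4       100.50        65.1397       260.5588
  Σ                     66.3521       262.8961
P = 66.3521; Macaulay duration = 262.8961 / 66.3521 = 3.96214 years.
Modified duration = D_Mac / (1 + y) = 3.96214 / 1.1145 = 3.55508 years.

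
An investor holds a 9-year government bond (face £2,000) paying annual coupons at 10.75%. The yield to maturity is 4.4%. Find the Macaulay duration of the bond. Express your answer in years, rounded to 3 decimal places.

6.701 years

Periodic yield y = 0.044. Discount each cash flow and weight by its year:
  t   CF        PV=CF/(1+0.044)^t    t·PV
  1       215.00       205.9387       205.9387
  2       215.00       197.2593       394.5186
  3       215.00       188.9457       566.8370
  4       215.00       180.9825       723.9298
  5       215.00       173.3548       866.7742
  6       215.00       166.0487       996.2922
  7       215.00       159.0505     1,113.3533
  8       215.00       152.3472     1,218.7776
  9     2,215.00     1,503.3816    13,530.4348
  Σ                  2,927.3090    19,616.8562
Price P = Σ PV = 2,927.3090.
Macaulay duration = Σ(t·PV) / P = 19,616.8562 / 2,927.3090 = 6.70133 years.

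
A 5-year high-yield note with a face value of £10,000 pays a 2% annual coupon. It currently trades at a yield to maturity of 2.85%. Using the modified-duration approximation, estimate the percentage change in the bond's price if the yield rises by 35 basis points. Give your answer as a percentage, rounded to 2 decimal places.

-1.63%

Periodic yield y = 0.0285. Modified duration first:
  t   CF        PV=CF/(1+0.0285)^t    t·PV
  1       200.00       194.4579       194.4579
  2       200.00       189.0695       378.1389
  3       200.00       183.8303       551.4909
  4       200.00       178.7363       714.9453
  5    10,200.00     8,862.9580    44,314.7900
  Σ                  9,609.0520    46,153.8231
P = 9,609.0520; D_Mac = 4.80316 yrs; D_mod = 4.80316/(1+0.0285) = 4.67006 yrs.
ΔP/P ≈ -D_mod · Δy = -4.67006 × (+0.0035) = -0.016345 = -1.6345%.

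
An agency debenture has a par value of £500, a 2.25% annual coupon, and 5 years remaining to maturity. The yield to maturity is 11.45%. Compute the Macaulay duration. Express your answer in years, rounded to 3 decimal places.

Periodic yield y = 0.1145. Discount each cash flow and weight by its year:
  t   CF        PV=CF/(1+0.1145)^t    t·PV
  1        11.25        10.0942        10.0942
  2        11.25         9.0572        18.1143
  3        11.25         8.1267        24.3800
  4        11.25         7.2918        29.1670
  5       511.25       297.3260     1,486.6302
  Σ                    331.8958     1,568.3858
Price P = Σ PV = 331.8958.
Macaulay duration = Σ(t·PV) / P = 1,568.3858 / 331.8958 = 4.72554 years.

4.726 years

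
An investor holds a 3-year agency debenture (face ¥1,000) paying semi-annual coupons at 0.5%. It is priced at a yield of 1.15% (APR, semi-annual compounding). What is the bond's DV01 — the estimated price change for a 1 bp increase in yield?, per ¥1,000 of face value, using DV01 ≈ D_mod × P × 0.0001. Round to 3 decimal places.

Periodic yield y = 0.00575.
  t   CF        PV=CF/(1+0.00575)^t    t·PV
  1         2.50         2.4857         2.4857
  2         2.50         2.4715         4.9430
  3         2.50         2.4574         7.3721
  4         2.50         2.4433         9.7733
  5         2.50         2.4293        12.1467
  6     1,002.50       968.5993     5,811.5956
  Σ                    980.8865     5,848.3164
P = 980.8865; D_Mac = 5.96228 half-year periods = 2.98114 yrs; D_mod = 2.96409 yrs.
DV01 ≈ 2.96409 × 980.8865 × 0.0001 = 0.290744.

¥0.291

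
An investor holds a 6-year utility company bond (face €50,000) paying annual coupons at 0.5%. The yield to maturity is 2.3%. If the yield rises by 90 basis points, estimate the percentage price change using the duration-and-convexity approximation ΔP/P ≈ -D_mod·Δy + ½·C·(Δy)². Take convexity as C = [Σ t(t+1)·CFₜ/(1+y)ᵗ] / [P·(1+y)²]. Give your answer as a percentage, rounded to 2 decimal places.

-5.05%

With y = 0.023:
  t   CF        PV=CF/(1+0.023)^t    t·PV        t(t+1)·PV
  1       250.00       244.3793       244.3793         488.7586
  2       250.00       238.8849       477.7698       1,433.3095
  3       250.00       233.5141       700.5423       2,802.1692
  4       250.00       228.2640       913.0561       4,565.2805
  5       250.00       223.1320     1,115.6600       6,693.9597
  6    50,250.00    43,841.1829   263,047.0976   1,841,329.6830
  Σ                 45,009.3572   266,498.5050   1,857,313.1605
P = 45,009.3572; D_Mac = 5.92096 yrs; D_mod = 5.78784 yrs; C = 39.43039.
Duration effect: -5.78784 × (+0.009) = -0.052091
Convexity effect: 0.5 × 39.43039 × (0.009)² = +0.0015969
ΔP/P ≈ -0.052091 + 0.0015969 = -0.050494 = -5.0494%.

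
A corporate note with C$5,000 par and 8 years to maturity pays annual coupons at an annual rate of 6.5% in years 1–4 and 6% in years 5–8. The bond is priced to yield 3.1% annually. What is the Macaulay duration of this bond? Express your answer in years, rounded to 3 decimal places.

Periodic yield y = 0.031. Discount each cash flow and weight by its year:
  t   CF        PV=CF/(1+0.031)^t    t·PV
  1       325.00       315.2279       315.2279
  2       325.00       305.7497       611.4994
  3       325.00       296.5564       889.6693
  4       325.00       287.6396     1,150.5585
  5       300.00       257.5301     1,287.6503
  6       300.00       249.7867     1,498.7200
  7       300.00       242.2761     1,695.9328
  8     5,300.00     4,151.5144    33,212.1151
  Σ                  6,106.2809    40,661.3733
Price P = Σ PV = 6,106.2809.
Macaulay duration = Σ(t·PV) / P = 40,661.3733 / 6,106.2809 = 6.65894 years.

6.659 years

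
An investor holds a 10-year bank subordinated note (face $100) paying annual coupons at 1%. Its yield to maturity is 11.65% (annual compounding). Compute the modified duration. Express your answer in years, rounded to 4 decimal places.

Periodic yield y = 0.1165. First find Macaulay duration:
  t   CF        PV=CF/(1+0.1165)^t    t·PV
  1         1.00         0.8957         0.8957
  2         1.00         0.8022         1.6044
  3         1.00         0.7185         2.1555
  4         1.00         0.6435         2.5741
  5         1.00         0.5764         2.8819
  6         1.00         0.5162         3.0974
  7         1.00         0.4624         3.2366
  8         1.00         0.4141         3.3130
  9         1.00         0.3709         3.3382
  10      101.00        33.5532       335.5321
  Σ                     38.9531       358.6288
P = 38.9531; Macaulay duration = 358.6288 / 38.9531 = 9.20668 years.
Modified duration = D_Mac / (1 + y) = 9.20668 / 1.1165 = 8.24602 years.

8.2460 years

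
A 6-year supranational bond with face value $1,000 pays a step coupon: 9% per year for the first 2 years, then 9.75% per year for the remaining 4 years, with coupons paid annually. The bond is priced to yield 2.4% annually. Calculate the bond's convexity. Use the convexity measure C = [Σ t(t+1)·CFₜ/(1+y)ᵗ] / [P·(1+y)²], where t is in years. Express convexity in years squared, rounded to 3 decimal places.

31.612

With y = 0.024:
  t   CF        PV=CF/(1+0.024)^t    t·PV        t(t+1)·PV
  1        90.00        87.8906        87.8906         175.7812
  2        90.00        85.8307       171.6614         514.9841
  3        97.50        90.8040       272.4119       1,089.6474
  4        97.50        88.6757       354.7029       1,773.5147
  5        97.50        86.5974       432.9870       2,597.9219
  6     1,097.50       951.9295     5,711.5770      39,981.0393
  Σ                  1,391.7279     7,031.2308      46,132.8887
P = 1,391.7279.
Convexity = Σ t(t+1)·PV / [P·(1+y)²] = 46,132.8887 / (1,391.7279 × 1.048576) = 31.61232.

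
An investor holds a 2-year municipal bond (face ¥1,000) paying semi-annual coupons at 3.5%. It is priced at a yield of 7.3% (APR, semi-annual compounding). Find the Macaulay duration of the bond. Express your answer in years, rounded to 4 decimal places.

1.9468 years

Periodic yield y = 0.0365. Discount each cash flow and weight by its period:
  t   CF        PV=CF/(1+0.0365)^t    t·PV
  1        17.50        16.8837        16.8837
  2        17.50        16.2892        32.5784
  3        17.50        15.7156        47.1467
  4     1,017.50       881.5708     3,526.2832
  Σ                    930.4593     3,622.8920
Price P = Σ PV = 930.4593.
Macaulay duration = Σ(t·PV) / P = 3,622.8920 / 930.4593 = 3.89366 half-year periods.
In years: 3.89366 / 2 = 1.94683 years.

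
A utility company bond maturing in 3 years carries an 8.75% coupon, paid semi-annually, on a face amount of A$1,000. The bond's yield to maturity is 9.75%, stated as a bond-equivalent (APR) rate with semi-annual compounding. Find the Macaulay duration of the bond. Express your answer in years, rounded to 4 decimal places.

Periodic yield y = 0.04875. Discount each cash flow and weight by its period:
  t   CF        PV=CF/(1+0.04875)^t    t·PV
  1        43.75        41.7163        41.7163
  2        43.75        39.7772        79.5544
  3        43.75        37.9282       113.7846
  4        43.75        36.1651       144.6606
  5        43.75        34.4840       172.4202
  6     1,043.75       784.4489     4,706.6933
  Σ                    974.5198     5,258.8293
Price P = Σ PV = 974.5198.
Macaulay duration = Σ(t·PV) / P = 5,258.8293 / 974.5198 = 5.39633 half-year periods.
In years: 5.39633 / 2 = 2.69816 years.

2.6982 years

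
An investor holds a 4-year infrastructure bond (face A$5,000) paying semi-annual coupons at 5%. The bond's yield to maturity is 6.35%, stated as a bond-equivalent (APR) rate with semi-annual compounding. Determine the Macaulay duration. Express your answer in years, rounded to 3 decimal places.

3.665 years

Periodic yield y = 0.03175. Discount each cash flow and weight by its period:
  t   CF        PV=CF/(1+0.03175)^t    t·PV
  1       125.00       121.1534       121.1534
  2       125.00       117.4251       234.8503
  3       125.00       113.8116       341.4348
  4       125.00       110.3093       441.2372
  5       125.00       106.9148       534.5738
  6       125.00       103.6247       621.7480
  7       125.00       100.4358       703.0508
  8     5,125.00     3,991.1500    31,929.1999
  Σ                  4,764.8247    34,927.2481
Price P = Σ PV = 4,764.8247.
Macaulay duration = Σ(t·PV) / P = 34,927.2481 / 4,764.8247 = 7.33023 half-year periods.
In years: 7.33023 / 2 = 3.66511 years.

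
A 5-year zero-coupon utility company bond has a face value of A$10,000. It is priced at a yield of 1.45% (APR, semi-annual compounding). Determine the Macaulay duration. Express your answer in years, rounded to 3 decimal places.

5.000 years

A zero-coupon bond has a single cash flow at maturity, so its Macaulay duration equals its maturity: 5 years.
(Equivalently: 10 semi-annual periods ÷ 2 = 5 years.)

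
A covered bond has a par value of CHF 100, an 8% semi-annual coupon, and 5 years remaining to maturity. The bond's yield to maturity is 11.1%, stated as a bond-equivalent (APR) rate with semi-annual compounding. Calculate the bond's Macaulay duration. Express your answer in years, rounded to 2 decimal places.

Periodic yield y = 0.0555. Discount each cash flow and weight by its period:
  t   CF        PV=CF/(1+0.0555)^t    t·PV
  1         4.00         3.7897         3.7897
  2         4.00         3.5904         7.1808
  3         4.00         3.4016        10.2048
  4         4.00         3.2228        12.8910
  5         4.00         3.0533        15.2665
  6         4.00         2.8927        17.3565
  7         4.00         2.7406        19.1845
  8         4.00         2.5965        20.7723
  9         4.00         2.4600        22.1400
  10      104.00        60.5970       605.9698
  Σ                     88.3446       734.7559
Price P = Σ PV = 88.3446.
Macaulay duration = Σ(t·PV) / P = 734.7559 / 88.3446 = 8.31693 half-year periods.
In years: 8.31693 / 2 = 4.15846 years.

4.16 years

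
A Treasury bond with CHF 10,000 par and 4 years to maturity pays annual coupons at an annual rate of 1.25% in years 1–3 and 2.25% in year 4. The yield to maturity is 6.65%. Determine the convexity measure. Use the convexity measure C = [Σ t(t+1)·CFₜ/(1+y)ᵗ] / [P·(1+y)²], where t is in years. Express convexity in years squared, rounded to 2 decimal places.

With y = 0.0665:
  t   CF        PV=CF/(1+0.0665)^t    t·PV        t(t+1)·PV
  1       125.00       117.2058       117.2058         234.4116
  2       125.00       109.8976       219.7952         659.3857
  3       125.00       103.0451       309.1354       1,236.5415
  4    10,225.00     7,903.5076    31,614.0306     158,070.1528
  Σ                  8,233.6562    32,260.1670     160,200.4916
P = 8,233.6562.
Convexity = Σ t(t+1)·PV / [P·(1+y)²] = 160,200.4916 / (8,233.6562 × 1.137422) = 17.10604.

17.11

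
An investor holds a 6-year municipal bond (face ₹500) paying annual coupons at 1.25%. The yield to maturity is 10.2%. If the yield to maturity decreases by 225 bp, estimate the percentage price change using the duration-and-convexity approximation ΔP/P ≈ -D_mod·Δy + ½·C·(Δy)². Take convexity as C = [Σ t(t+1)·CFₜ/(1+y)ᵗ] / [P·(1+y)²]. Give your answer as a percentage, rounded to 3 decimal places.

With y = 0.102:
  t   CF        PV=CF/(1+0.102)^t    t·PV        t(t+1)·PV
  1         6.25         5.6715         5.6715          11.3430
  2         6.25         5.1466        10.2931          30.8793
  3         6.25         4.6702        14.0106          56.0424
  4         6.25         4.2379        16.9517          84.7586
  5         6.25         3.8457        19.2284         115.3701
  6       506.25       282.6672     1,696.0034      11,872.0238
  Σ                    306.2391     1,762.1587      12,170.4172
P = 306.2391; D_Mac = 5.75419 yrs; D_mod = 5.22159 yrs; C = 32.72515.
Duration effect: -5.22159 × (-0.0225) = +0.117486
Convexity effect: 0.5 × 32.72515 × (-0.0225)² = +0.0082836
ΔP/P ≈ +0.117486 + 0.0082836 = +0.125769 = +12.5769%.

+12.577%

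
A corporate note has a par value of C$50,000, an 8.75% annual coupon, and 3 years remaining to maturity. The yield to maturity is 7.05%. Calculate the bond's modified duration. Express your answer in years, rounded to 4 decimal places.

Periodic yield y = 0.0705. First find Macaulay duration:
  t   CF        PV=CF/(1+0.0705)^t    t·PV
  1     4,375.00     4,086.8753     4,086.8753
  2     4,375.00     3,817.7256     7,635.4513
  3    54,375.00    44,324.0315   132,972.0946
  Σ                 52,228.6324   144,694.4211
P = 52,228.6324; Macaulay duration = 144,694.4211 / 52,228.6324 = 2.77040 years.
Modified duration = D_Mac / (1 + y) = 2.77040 / 1.0705 = 2.58795 years.

2.5880 years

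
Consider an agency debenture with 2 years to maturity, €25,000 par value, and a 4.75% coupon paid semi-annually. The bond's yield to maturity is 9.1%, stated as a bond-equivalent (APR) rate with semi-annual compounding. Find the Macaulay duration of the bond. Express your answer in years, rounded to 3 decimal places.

1.928 years

Periodic yield y = 0.0455. Discount each cash flow and weight by its period:
  t   CF        PV=CF/(1+0.0455)^t    t·PV
  1       593.75       567.9101       567.9101
  2       593.75       543.1947     1,086.3895
  3       593.75       519.5550     1,558.6649
  4    25,593.75    21,420.9030    85,683.6120
  Σ                 23,051.5628    88,896.5765
Price P = Σ PV = 23,051.5628.
Macaulay duration = Σ(t·PV) / P = 88,896.5765 / 23,051.5628 = 3.85642 half-year periods.
In years: 3.85642 / 2 = 1.92821 years.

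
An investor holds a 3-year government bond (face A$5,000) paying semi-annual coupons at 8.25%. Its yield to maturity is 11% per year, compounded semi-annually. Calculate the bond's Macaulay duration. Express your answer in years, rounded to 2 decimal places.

2.71 years

Periodic yield y = 0.055. Discount each cash flow and weight by its period:
  t   CF        PV=CF/(1+0.055)^t    t·PV
  1       206.25       195.4976       195.4976
  2       206.25       185.3058       370.6116
  3       206.25       175.6453       526.9360
  4       206.25       166.4885       665.9538
  5       206.25       157.8090       789.0448
  6     5,206.25     3,775.8111    22,654.8667
  Σ                  4,656.5573    25,202.9105
Price P = Σ PV = 4,656.5573.
Macaulay duration = Σ(t·PV) / P = 25,202.9105 / 4,656.5573 = 5.41235 half-year periods.
In years: 5.41235 / 2 = 2.70617 years.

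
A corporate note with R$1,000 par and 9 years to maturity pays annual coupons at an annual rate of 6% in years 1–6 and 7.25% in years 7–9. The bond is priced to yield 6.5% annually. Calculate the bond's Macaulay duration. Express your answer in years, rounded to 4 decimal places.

Periodic yield y = 0.065. Discount each cash flow and weight by its year:
  t   CF        PV=CF/(1+0.065)^t    t·PV
  1        60.00        56.3380        56.3380
  2        60.00        52.8996       105.7991
  3        60.00        49.6709       149.0128
  4        60.00        46.6394       186.5575
  5        60.00        43.7929       218.9643
  6        60.00        41.1200       246.7203
  7        72.50        46.6542       326.5794
  8        72.50        43.8068       350.4541
  9     1,072.50       608.4863     5,476.3770
  Σ                    989.4081     7,116.8026
Price P = Σ PV = 989.4081.
Macaulay duration = Σ(t·PV) / P = 7,116.8026 / 989.4081 = 7.19299 years.

7.1930 years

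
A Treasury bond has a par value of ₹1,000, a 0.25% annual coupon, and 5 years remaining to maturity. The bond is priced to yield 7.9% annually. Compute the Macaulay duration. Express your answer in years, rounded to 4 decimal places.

4.9690 years

Periodic yield y = 0.079. Discount each cash flow and weight by its year:
  t   CF        PV=CF/(1+0.079)^t    t·PV
  1         2.50         2.3170         2.3170
  2         2.50         2.1473         4.2946
  3         2.50         1.9901         5.9703
  4         2.50         1.8444         7.3776
  5     1,002.50       685.4522     3,427.2609
  Σ                    693.7510     3,447.2204
Price P = Σ PV = 693.7510.
Macaulay duration = Σ(t·PV) / P = 3,447.2204 / 693.7510 = 4.96896 years.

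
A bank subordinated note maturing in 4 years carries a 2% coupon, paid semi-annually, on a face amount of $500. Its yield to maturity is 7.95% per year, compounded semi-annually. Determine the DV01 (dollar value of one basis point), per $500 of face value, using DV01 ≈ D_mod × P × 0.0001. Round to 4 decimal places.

Periodic yield y = 0.03975.
  t   CF        PV=CF/(1+0.03975)^t    t·PV
  1         5.00         4.8088         4.8088
  2         5.00         4.6250         9.2500
  3         5.00         4.4482        13.3446
  4         5.00         4.2781        17.1125
  5         5.00         4.1146        20.5729
  6         5.00         3.9573        23.7437
  7         5.00         3.8060        26.6419
  8       505.00       369.7089     2,957.6715
  Σ                    399.7470     3,073.1459
P = 399.7470; D_Mac = 7.68773 half-year periods = 3.84386 yrs; D_mod = 3.69691 yrs.
DV01 ≈ 3.69691 × 399.7470 × 0.0001 = 0.147783.

$0.1478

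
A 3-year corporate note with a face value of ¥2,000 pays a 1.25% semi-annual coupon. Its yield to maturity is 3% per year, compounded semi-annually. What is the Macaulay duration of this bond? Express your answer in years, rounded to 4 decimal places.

Periodic yield y = 0.015. Discount each cash flow and weight by its period:
  t   CF        PV=CF/(1+0.015)^t    t·PV
  1        12.50        12.3153        12.3153
  2        12.50        12.1333        24.2665
  3        12.50        11.9540        35.8619
  4        12.50        11.7773        47.1092
  5        12.50        11.6033        58.0163
  6     2,012.50     1,840.5162    11,043.0970
  Σ                  1,900.2992    11,220.6662
Price P = Σ PV = 1,900.2992.
Macaulay duration = Σ(t·PV) / P = 11,220.6662 / 1,900.2992 = 5.90468 half-year periods.
In years: 5.90468 / 2 = 2.95234 years.

2.9523 years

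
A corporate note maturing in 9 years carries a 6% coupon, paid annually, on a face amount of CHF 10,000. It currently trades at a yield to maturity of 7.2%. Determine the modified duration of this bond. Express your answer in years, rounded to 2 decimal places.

Periodic yield y = 0.072. First find Macaulay duration:
  t   CF        PV=CF/(1+0.072)^t    t·PV
  1       600.00       559.7015       559.7015
  2       600.00       522.1096     1,044.2192
  3       600.00       487.0425     1,461.1276
  4       600.00       454.3307     1,817.3229
  5       600.00       423.8160     2,119.0799
  6       600.00       395.3507     2,372.1043
  7       600.00       368.7973     2,581.5812
  8       600.00       344.0273     2,752.2188
  9    10,600.00     5,669.6049    51,026.4443
  Σ                  9,224.7806    65,733.7998
P = 9,224.7806; Macaulay duration = 65,733.7998 / 9,224.7806 = 7.12578 years.
Modified duration = D_Mac / (1 + y) = 7.12578 / 1.072 = 6.64719 years.

6.65 years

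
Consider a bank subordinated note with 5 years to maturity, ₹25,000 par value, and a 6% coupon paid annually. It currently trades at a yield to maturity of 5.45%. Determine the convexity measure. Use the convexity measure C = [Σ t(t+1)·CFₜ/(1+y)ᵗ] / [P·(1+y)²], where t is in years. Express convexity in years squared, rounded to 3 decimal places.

23.206

With y = 0.0545:
  t   CF        PV=CF/(1+0.0545)^t    t·PV        t(t+1)·PV
  1     1,500.00     1,422.4751     1,422.4751       2,844.9502
  2     1,500.00     1,348.9570     2,697.9139       8,093.7417
  3     1,500.00     1,279.2385     3,837.7154      15,350.8615
  4     1,500.00     1,213.1232     4,852.4930      24,262.4648
  5    26,500.00    20,324.1763   101,620.8815     609,725.2891
  Σ                 25,587.9701   114,431.4789     660,277.3073
P = 25,587.9701.
Convexity = Σ t(t+1)·PV / [P·(1+y)²] = 660,277.3073 / (25,587.9701 × 1.111970) = 23.20584.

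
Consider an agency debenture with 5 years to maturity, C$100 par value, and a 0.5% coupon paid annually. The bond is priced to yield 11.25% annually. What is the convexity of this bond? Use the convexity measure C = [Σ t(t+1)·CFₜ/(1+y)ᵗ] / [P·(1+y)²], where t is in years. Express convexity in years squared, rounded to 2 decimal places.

With y = 0.1125:
  t   CF        PV=CF/(1+0.1125)^t    t·PV        t(t+1)·PV
  1         0.50         0.4494         0.4494           0.8989
  2         0.50         0.4040         0.8080           2.4239
  3         0.50         0.3631         1.0894           4.3576
  4         0.50         0.3264         1.3057           6.5283
  5       100.50        58.9747       294.8737       1,769.2419
  Σ                     60.5177       298.5261       1,783.4507
P = 60.5177.
Convexity = Σ t(t+1)·PV / [P·(1+y)²] = 1,783.4507 / (60.5177 × 1.237656) = 23.81105.

23.81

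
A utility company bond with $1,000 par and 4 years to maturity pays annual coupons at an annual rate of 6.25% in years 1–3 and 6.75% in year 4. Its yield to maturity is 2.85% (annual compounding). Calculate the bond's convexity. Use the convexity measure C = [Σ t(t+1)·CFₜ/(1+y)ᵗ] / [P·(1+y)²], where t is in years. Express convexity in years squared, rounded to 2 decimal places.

With y = 0.0285:
  t   CF        PV=CF/(1+0.0285)^t    t·PV        t(t+1)·PV
  1        62.50        60.7681        60.7681         121.5362
  2        62.50        59.0842       118.1684         354.5053
  3        62.50        57.4470       172.3409         689.3636
  4     1,067.50       954.0051     3,816.0204      19,080.1021
  Σ                  1,131.3044     4,167.2979      20,245.5073
P = 1,131.3044.
Convexity = Σ t(t+1)·PV / [P·(1+y)²] = 20,245.5073 / (1,131.3044 × 1.057812) = 16.91767.

16.92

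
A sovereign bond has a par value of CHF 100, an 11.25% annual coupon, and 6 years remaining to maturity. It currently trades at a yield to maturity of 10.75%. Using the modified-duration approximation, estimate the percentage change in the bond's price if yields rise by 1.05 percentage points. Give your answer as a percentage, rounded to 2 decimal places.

-4.44%

Periodic yield y = 0.1075. Modified duration first:
  t   CF        PV=CF/(1+0.1075)^t    t·PV
  1        11.25        10.1580        10.1580
  2        11.25         9.1720        18.3440
  3        11.25         8.2817        24.8452
  4        11.25         7.4779        29.9115
  5        11.25         6.7520        33.7601
  6       111.25        60.2889       361.7336
  Σ                    102.1306       478.7524
P = 102.1306; D_Mac = 4.68765 yrs; D_mod = 4.68765/(1+0.1075) = 4.23264 yrs.
ΔP/P ≈ -D_mod · Δy = -4.23264 × (+0.0105) = -0.044443 = -4.4443%.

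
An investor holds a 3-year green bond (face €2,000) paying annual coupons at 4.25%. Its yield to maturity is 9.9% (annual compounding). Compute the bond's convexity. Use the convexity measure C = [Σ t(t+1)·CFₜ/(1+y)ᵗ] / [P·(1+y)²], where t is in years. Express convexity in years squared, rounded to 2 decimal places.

9.36

With y = 0.099:
  t   CF        PV=CF/(1+0.099)^t    t·PV        t(t+1)·PV
  1        85.00        77.3430        77.3430         154.6861
  2        85.00        70.3758       140.7517         422.2550
  3     2,085.00     1,570.7714     4,712.3142      18,849.2567
  Σ                  1,718.4903     4,930.4089      19,426.1977
P = 1,718.4903.
Convexity = Σ t(t+1)·PV / [P·(1+y)²] = 19,426.1977 / (1,718.4903 × 1.207801) = 9.35934.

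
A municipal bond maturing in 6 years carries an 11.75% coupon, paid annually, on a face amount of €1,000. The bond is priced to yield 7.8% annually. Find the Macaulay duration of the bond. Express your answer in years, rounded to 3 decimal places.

4.745 years

Periodic yield y = 0.078. Discount each cash flow and weight by its year:
  t   CF        PV=CF/(1+0.078)^t    t·PV
  1       117.50       108.9981       108.9981
  2       117.50       101.1115       202.2229
  3       117.50        93.7954       281.3862
  4       117.50        87.0087       348.0349
  5       117.50        80.7131       403.5655
  6     1,117.50       712.0901     4,272.5408
  Σ                  1,183.7170     5,616.7485
Price P = Σ PV = 1,183.7170.
Macaulay duration = Σ(t·PV) / P = 5,616.7485 / 1,183.7170 = 4.74501 years.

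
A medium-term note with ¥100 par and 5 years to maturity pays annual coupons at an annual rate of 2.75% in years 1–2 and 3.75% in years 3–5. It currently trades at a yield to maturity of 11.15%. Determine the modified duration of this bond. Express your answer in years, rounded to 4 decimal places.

Periodic yield y = 0.1115. First find Macaulay duration:
  t   CF        PV=CF/(1+0.1115)^t    t·PV
  1         2.75         2.4741         2.4741
  2         2.75         2.2259         4.4519
  3         3.75         2.7309         8.1926
  4         3.75         2.4569         9.8277
  5       103.75        61.1562       305.7812
  Σ                     71.0441       330.7276
P = 71.0441; Macaulay duration = 330.7276 / 71.0441 = 4.65524 years.
Modified duration = D_Mac / (1 + y) = 4.65524 / 1.1115 = 4.18825 years.

4.1883 years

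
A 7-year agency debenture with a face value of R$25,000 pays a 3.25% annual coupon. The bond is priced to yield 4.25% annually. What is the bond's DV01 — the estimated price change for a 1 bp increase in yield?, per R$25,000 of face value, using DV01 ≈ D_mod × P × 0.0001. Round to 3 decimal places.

R$14.321

Periodic yield y = 0.0425.
  t   CF        PV=CF/(1+0.0425)^t    t·PV
  1       812.50       779.3765       779.3765
  2       812.50       747.6034     1,495.2067
  3       812.50       717.1255     2,151.3766
  4       812.50       687.8902     2,751.5608
  5       812.50       659.8467     3,299.2335
  6       812.50       632.9465     3,797.6789
  7    25,812.50    19,288.4631   135,019.2414
  Σ                 23,513.2518   149,293.6743
P = 23,513.2518; D_Mac = 6.34934 yrs; D_mod = 6.09050 yrs.
DV01 ≈ 6.09050 × 23,513.2518 × 0.0001 = 14.320736.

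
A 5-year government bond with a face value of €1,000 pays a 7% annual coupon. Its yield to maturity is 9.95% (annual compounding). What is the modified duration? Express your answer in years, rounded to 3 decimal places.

Periodic yield y = 0.0995. First find Macaulay duration:
  t   CF        PV=CF/(1+0.0995)^t    t·PV
  1        70.00        63.6653        63.6653
  2        70.00        57.9039       115.8077
  3        70.00        52.6638       157.9915
  4        70.00        47.8980       191.5919
  5     1,070.00       665.8978     3,329.4892
  Σ                    888.0288     3,858.5456
P = 888.0288; Macaulay duration = 3,858.5456 / 888.0288 = 4.34507 years.
Modified duration = D_Mac / (1 + y) = 4.34507 / 1.0995 = 3.95186 years.

3.952 years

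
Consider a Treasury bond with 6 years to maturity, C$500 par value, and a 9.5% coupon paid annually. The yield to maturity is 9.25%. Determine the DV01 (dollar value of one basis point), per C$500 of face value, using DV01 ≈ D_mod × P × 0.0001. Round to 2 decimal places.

C$0.22

Periodic yield y = 0.0925.
  t   CF        PV=CF/(1+0.0925)^t    t·PV
  1        47.50        43.4783        43.4783
  2        47.50        39.7970        79.5941
  3        47.50        36.4275       109.2825
  4        47.50        33.3432       133.3730
  5        47.50        30.5201       152.6007
  6       547.50       321.9997     1,931.9981
  Σ                    505.5658     2,450.3265
P = 505.5658; D_Mac = 4.84670 yrs; D_mod = 4.43634 yrs.
DV01 ≈ 4.43634 × 505.5658 × 0.0001 = 0.224286.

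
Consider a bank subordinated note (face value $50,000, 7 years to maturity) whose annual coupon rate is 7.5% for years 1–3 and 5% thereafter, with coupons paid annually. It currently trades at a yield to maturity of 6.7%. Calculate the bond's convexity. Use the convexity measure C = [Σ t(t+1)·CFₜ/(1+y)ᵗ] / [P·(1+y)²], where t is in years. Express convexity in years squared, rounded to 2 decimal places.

With y = 0.067:
  t   CF        PV=CF/(1+0.067)^t    t·PV        t(t+1)·PV
  1     3,750.00     3,514.5267     3,514.5267       7,029.0534
  2     3,750.00     3,293.8395     6,587.6789      19,763.0368
  3     3,750.00     3,087.0098     9,261.0294      37,044.1177
  4     2,500.00     1,928.7784     7,715.1135      38,575.5677
  5     2,500.00     1,807.6648     9,038.3242      54,229.9453
  6     2,500.00     1,694.1564    10,164.9382      71,154.5674
  7    52,500.00    33,343.2837   233,402.9858   1,867,223.8864
  Σ                 48,669.2593   279,684.5968   2,095,020.1748
P = 48,669.2593.
Convexity = Σ t(t+1)·PV / [P·(1+y)²] = 2,095,020.1748 / (48,669.2593 × 1.138489) = 37.80982.

37.81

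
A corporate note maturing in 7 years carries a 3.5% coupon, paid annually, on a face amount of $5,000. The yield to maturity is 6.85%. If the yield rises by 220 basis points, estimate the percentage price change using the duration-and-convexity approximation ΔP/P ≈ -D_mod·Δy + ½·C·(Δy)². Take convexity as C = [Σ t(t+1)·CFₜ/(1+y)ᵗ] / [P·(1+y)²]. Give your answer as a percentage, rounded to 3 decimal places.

With y = 0.0685:
  t   CF        PV=CF/(1+0.0685)^t    t·PV        t(t+1)·PV
  1       175.00       163.7810       163.7810         327.5620
  2       175.00       153.2812       306.5625         919.6874
  3       175.00       143.4546       430.3638       1,721.4552
  4       175.00       134.2579       537.0317       2,685.1586
  5       175.00       125.6508       628.2542       3,769.5254
  6       175.00       117.5956       705.5733       4,939.0131
  7     5,175.00     3,254.5329    22,781.7304     182,253.8434
  Σ                  4,092.5541    25,553.2969     196,616.2451
P = 4,092.5541; D_Mac = 6.24385 yrs; D_mod = 5.84357 yrs; C = 42.08002.
Duration effect: -5.84357 × (+0.022) = -0.128558
Convexity effect: 0.5 × 42.08002 × (0.022)² = +0.0101834
ΔP/P ≈ -0.128558 + 0.0101834 = -0.118375 = -11.8375%.

-11.838%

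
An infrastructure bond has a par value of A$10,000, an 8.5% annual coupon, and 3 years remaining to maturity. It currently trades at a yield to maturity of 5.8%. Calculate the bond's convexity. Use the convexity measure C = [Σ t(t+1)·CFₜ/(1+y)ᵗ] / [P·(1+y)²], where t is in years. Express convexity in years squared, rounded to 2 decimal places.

With y = 0.058:
  t   CF        PV=CF/(1+0.058)^t    t·PV        t(t+1)·PV
  1       850.00       803.4026       803.4026       1,606.8053
  2       850.00       759.3598     1,518.7196       4,556.1587
  3    10,850.00     9,161.6297    27,484.8892     109,939.5566
  Σ                 10,724.3921    29,807.0114     116,102.5206
P = 10,724.3921.
Convexity = Σ t(t+1)·PV / [P·(1+y)²] = 116,102.5206 / (10,724.3921 × 1.119364) = 9.67158.

9.67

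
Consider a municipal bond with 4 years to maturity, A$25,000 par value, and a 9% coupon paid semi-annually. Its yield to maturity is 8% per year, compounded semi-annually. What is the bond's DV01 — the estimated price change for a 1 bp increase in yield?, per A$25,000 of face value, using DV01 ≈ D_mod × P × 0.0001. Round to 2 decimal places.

Periodic yield y = 0.04.
  t   CF        PV=CF/(1+0.04)^t    t·PV
  1     1,125.00     1,081.7308     1,081.7308
  2     1,125.00     1,040.1257     2,080.2515
  3     1,125.00     1,000.1209     3,000.3627
  4     1,125.00       961.6547     3,846.6189
  5     1,125.00       924.6680     4,623.3400
  6     1,125.00       889.1038     5,334.6230
  7     1,125.00       854.9075     5,984.3528
  8    26,125.00    19,089.2816   152,714.2528
  Σ                 25,841.5931   178,665.5325
P = 25,841.5931; D_Mac = 6.91387 half-year periods = 3.45694 yrs; D_mod = 3.32398 yrs.
DV01 ≈ 3.32398 × 25,841.5931 × 0.0001 = 8.589689.

A$8.59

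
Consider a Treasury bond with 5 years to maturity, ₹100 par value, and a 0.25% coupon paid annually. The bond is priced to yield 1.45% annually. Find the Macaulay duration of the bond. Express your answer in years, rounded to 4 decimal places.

4.9742 years

Periodic yield y = 0.0145. Discount each cash flow and weight by its year:
  t   CF        PV=CF/(1+0.0145)^t    t·PV
  1         0.25         0.2464         0.2464
  2         0.25         0.2429         0.4858
  3         0.25         0.2394         0.7183
  4         0.25         0.2360         0.9440
  5       100.25        93.2876       466.4382
  Σ                     94.2524       468.8328
Price P = Σ PV = 94.2524.
Macaulay duration = Σ(t·PV) / P = 468.8328 / 94.2524 = 4.97423 years.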